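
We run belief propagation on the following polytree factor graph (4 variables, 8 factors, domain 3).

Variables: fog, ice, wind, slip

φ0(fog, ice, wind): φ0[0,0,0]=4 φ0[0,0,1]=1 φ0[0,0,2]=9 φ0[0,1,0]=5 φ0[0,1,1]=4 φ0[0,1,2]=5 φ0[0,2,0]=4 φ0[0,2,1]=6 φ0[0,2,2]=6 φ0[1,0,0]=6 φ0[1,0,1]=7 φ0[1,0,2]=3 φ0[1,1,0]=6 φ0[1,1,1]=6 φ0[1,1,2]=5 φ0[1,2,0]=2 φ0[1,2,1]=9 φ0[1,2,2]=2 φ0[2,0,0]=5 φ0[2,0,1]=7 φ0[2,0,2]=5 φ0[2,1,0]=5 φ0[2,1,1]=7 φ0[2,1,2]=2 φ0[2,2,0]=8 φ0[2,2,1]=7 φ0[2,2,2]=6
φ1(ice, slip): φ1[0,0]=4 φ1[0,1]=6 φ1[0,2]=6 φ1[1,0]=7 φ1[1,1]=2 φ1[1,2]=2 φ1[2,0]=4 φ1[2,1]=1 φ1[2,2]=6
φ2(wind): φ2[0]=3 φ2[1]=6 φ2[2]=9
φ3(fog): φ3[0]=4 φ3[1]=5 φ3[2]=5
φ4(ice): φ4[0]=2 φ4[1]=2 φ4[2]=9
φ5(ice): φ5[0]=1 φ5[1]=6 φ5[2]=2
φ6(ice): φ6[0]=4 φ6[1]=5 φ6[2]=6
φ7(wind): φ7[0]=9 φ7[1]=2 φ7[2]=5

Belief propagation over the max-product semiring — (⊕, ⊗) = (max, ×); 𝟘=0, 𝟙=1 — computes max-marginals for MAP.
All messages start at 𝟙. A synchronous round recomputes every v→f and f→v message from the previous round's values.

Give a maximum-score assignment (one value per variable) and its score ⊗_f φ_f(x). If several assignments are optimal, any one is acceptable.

assignment: (fog=2, ice=2, wind=2, slip=2); score = 874800

init: all messages = 𝟙 over 3 values
r1 m[φ0→fog] = [9, 9, 8]
r1 m[φ0→ice] = [9, 7, 9]
r1 m[φ0→wind] = [8, 9, 9]
r1 m[φ1→ice] = [6, 7, 6]
r1 m[φ1→slip] = [7, 6, 6]
r1 m[φ2→wind] = [3, 6, 9]
r1 m[φ3→fog] = [4, 5, 5]
r1 m[φ4→ice] = [2, 2, 9]
r1 m[φ5→ice] = [1, 6, 2]
r1 m[φ6→ice] = [4, 5, 6]
r1 m[φ7→wind] = [9, 2, 5]
r1 m[fog→φ0] = [1, 1, 1]
r1 m[fog→φ3] = [1, 1, 1]
r1 m[ice→φ0] = [1, 1, 1]
r1 m[ice→φ1] = [1, 1, 1]
r1 m[ice→φ4] = [1, 1, 1]
r1 m[ice→φ5] = [1, 1, 1]
r1 m[ice→φ6] = [1, 1, 1]
r1 m[wind→φ0] = [1, 1, 1]
r1 m[wind→φ2] = [1, 1, 1]
r1 m[wind→φ7] = [1, 1, 1]
r1 m[slip→φ1] = [1, 1, 1]
r2 m[φ0→fog] = [9, 9, 8]
r2 m[φ0→ice] = [9, 7, 9]
r2 m[φ0→wind] = [8, 9, 9]
r2 m[φ1→ice] = [6, 7, 6]
r2 m[φ1→slip] = [7, 6, 6]
r2 m[φ2→wind] = [3, 6, 9]
r2 m[φ3→fog] = [4, 5, 5]
r2 m[φ4→ice] = [2, 2, 9]
r2 m[φ5→ice] = [1, 6, 2]
r2 m[φ6→ice] = [4, 5, 6]
r2 m[φ7→wind] = [9, 2, 5]
r2 m[fog→φ0] = [4, 5, 5]
r2 m[fog→φ3] = [9, 9, 8]
r2 m[ice→φ0] = [48, 420, 648]
r2 m[ice→φ1] = [72, 420, 972]
r2 m[ice→φ4] = [216, 1470, 648]
r2 m[ice→φ5] = [432, 490, 2916]
r2 m[ice→φ6] = [108, 588, 972]
r2 m[wind→φ0] = [27, 12, 45]
r2 m[wind→φ2] = [72, 18, 45]
r2 m[wind→φ7] = [24, 54, 81]
r2 m[slip→φ1] = [1, 1, 1]
r3 m[φ0→fog] = [174960, 94500, 174960]
r3 m[φ0→ice] = [1620, 1125, 1350]
r3 m[φ0→wind] = [25920, 29160, 19440]
r3 m[φ1→ice] = [6, 7, 6]
r3 m[φ1→slip] = [3888, 972, 5832]
r3 m[φ2→wind] = [3, 6, 9]
r3 m[φ3→fog] = [4, 5, 5]
r3 m[φ4→ice] = [2, 2, 9]
r3 m[φ5→ice] = [1, 6, 2]
r3 m[φ6→ice] = [4, 5, 6]
r3 m[φ7→wind] = [9, 2, 5]
r3 m[fog→φ0] = [4, 5, 5]
r3 m[fog→φ3] = [9, 9, 8]
r3 m[ice→φ0] = [48, 420, 648]
r3 m[ice→φ1] = [72, 420, 972]
r3 m[ice→φ4] = [216, 1470, 648]
r3 m[ice→φ5] = [432, 490, 2916]
r3 m[ice→φ6] = [108, 588, 972]
r3 m[wind→φ0] = [27, 12, 45]
r3 m[wind→φ2] = [72, 18, 45]
r3 m[wind→φ7] = [24, 54, 81]
r3 m[slip→φ1] = [1, 1, 1]
r4 m[φ0→fog] = [174960, 94500, 174960]
r4 m[φ0→ice] = [1620, 1125, 1350]
r4 m[φ0→wind] = [25920, 29160, 19440]
r4 m[φ1→ice] = [6, 7, 6]
r4 m[φ1→slip] = [3888, 972, 5832]
r4 m[φ2→wind] = [3, 6, 9]
r4 m[φ3→fog] = [4, 5, 5]
r4 m[φ4→ice] = [2, 2, 9]
r4 m[φ5→ice] = [1, 6, 2]
r4 m[φ6→ice] = [4, 5, 6]
r4 m[φ7→wind] = [9, 2, 5]
r4 m[fog→φ0] = [4, 5, 5]
r4 m[fog→φ3] = [174960, 94500, 174960]
r4 m[ice→φ0] = [48, 420, 648]
r4 m[ice→φ1] = [12960, 67500, 145800]
r4 m[ice→φ4] = [38880, 236250, 97200]
r4 m[ice→φ5] = [77760, 78750, 437400]
r4 m[ice→φ6] = [19440, 94500, 145800]
r4 m[wind→φ0] = [27, 12, 45]
r4 m[wind→φ2] = [233280, 58320, 97200]
r4 m[wind→φ7] = [77760, 174960, 174960]
r4 m[slip→φ1] = [1, 1, 1]
r5 m[φ0→fog] = [174960, 94500, 174960]
r5 m[φ0→ice] = [1620, 1125, 1350]
r5 m[φ0→wind] = [25920, 29160, 19440]
r5 m[φ1→ice] = [6, 7, 6]
r5 m[φ1→slip] = [583200, 145800, 874800]
r5 m[φ2→wind] = [3, 6, 9]
r5 m[φ3→fog] = [4, 5, 5]
r5 m[φ4→ice] = [2, 2, 9]
r5 m[φ5→ice] = [1, 6, 2]
r5 m[φ6→ice] = [4, 5, 6]
r5 m[φ7→wind] = [9, 2, 5]
r5 m[fog→φ0] = [4, 5, 5]
r5 m[fog→φ3] = [174960, 94500, 174960]
r5 m[ice→φ0] = [48, 420, 648]
r5 m[ice→φ1] = [12960, 67500, 145800]
r5 m[ice→φ4] = [38880, 236250, 97200]
r5 m[ice→φ5] = [77760, 78750, 437400]
r5 m[ice→φ6] = [19440, 94500, 145800]
r5 m[wind→φ0] = [27, 12, 45]
r5 m[wind→φ2] = [233280, 58320, 97200]
r5 m[wind→φ7] = [77760, 174960, 174960]
r5 m[slip→φ1] = [1, 1, 1]
r6 m[φ0→fog] = [174960, 94500, 174960]
r6 m[φ0→ice] = [1620, 1125, 1350]
r6 m[φ0→wind] = [25920, 29160, 19440]
r6 m[φ1→ice] = [6, 7, 6]
r6 m[φ1→slip] = [583200, 145800, 874800]
r6 m[φ2→wind] = [3, 6, 9]
r6 m[φ3→fog] = [4, 5, 5]
r6 m[φ4→ice] = [2, 2, 9]
r6 m[φ5→ice] = [1, 6, 2]
r6 m[φ6→ice] = [4, 5, 6]
r6 m[φ7→wind] = [9, 2, 5]
r6 m[fog→φ0] = [4, 5, 5]
r6 m[fog→φ3] = [174960, 94500, 174960]
r6 m[ice→φ0] = [48, 420, 648]
r6 m[ice→φ1] = [12960, 67500, 145800]
r6 m[ice→φ4] = [38880, 236250, 97200]
r6 m[ice→φ5] = [77760, 78750, 437400]
r6 m[ice→φ6] = [19440, 94500, 145800]
r6 m[wind→φ0] = [27, 12, 45]
r6 m[wind→φ2] = [233280, 58320, 97200]
r6 m[wind→φ7] = [77760, 174960, 174960]
r6 m[slip→φ1] = [1, 1, 1]
fixed point reached at round 6
traceback from fog: (fog=2, ice=2, wind=2, slip=2), score=874800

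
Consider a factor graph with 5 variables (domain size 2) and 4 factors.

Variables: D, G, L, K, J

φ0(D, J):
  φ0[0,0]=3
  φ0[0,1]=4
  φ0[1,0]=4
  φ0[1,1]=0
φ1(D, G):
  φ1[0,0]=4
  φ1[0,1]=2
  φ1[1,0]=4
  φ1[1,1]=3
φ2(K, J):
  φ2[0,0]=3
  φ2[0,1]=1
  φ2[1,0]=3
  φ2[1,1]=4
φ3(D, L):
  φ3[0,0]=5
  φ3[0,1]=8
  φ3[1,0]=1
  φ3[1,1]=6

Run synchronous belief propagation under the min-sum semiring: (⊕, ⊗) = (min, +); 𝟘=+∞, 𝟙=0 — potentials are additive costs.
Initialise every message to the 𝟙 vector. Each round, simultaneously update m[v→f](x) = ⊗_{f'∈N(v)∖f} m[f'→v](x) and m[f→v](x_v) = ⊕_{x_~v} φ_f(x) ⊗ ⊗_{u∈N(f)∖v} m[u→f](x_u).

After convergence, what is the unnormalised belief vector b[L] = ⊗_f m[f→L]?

b[L] = [5, 10]

init: all messages = 𝟙 over 2 values
r1 m[φ0→D] = [3, 0]
r1 m[φ0→J] = [3, 0]
r1 m[φ1→D] = [2, 3]
r1 m[φ1→G] = [4, 2]
r1 m[φ2→K] = [1, 3]
r1 m[φ2→J] = [3, 1]
r1 m[φ3→D] = [5, 1]
r1 m[φ3→L] = [1, 6]
r1 m[D→φ0] = [0, 0]
r1 m[D→φ1] = [0, 0]
r1 m[D→φ3] = [0, 0]
r1 m[G→φ1] = [0, 0]
r1 m[L→φ3] = [0, 0]
r1 m[K→φ2] = [0, 0]
r1 m[J→φ0] = [0, 0]
r1 m[J→φ2] = [0, 0]
r2 m[φ0→D] = [3, 0]
r2 m[φ0→J] = [3, 0]
r2 m[φ1→D] = [2, 3]
r2 m[φ1→G] = [4, 2]
r2 m[φ2→K] = [1, 3]
r2 m[φ2→J] = [3, 1]
r2 m[φ3→D] = [5, 1]
r2 m[φ3→L] = [1, 6]
r2 m[D→φ0] = [7, 4]
r2 m[D→φ1] = [8, 1]
r2 m[D→φ3] = [5, 3]
r2 m[G→φ1] = [0, 0]
r2 m[L→φ3] = [0, 0]
r2 m[K→φ2] = [0, 0]
r2 m[J→φ0] = [3, 1]
r2 m[J→φ2] = [3, 0]
r3 m[φ0→D] = [5, 1]
r3 m[φ0→J] = [8, 4]
r3 m[φ1→D] = [2, 3]
r3 m[φ1→G] = [5, 4]
r3 m[φ2→K] = [1, 4]
r3 m[φ2→J] = [3, 1]
r3 m[φ3→D] = [5, 1]
r3 m[φ3→L] = [4, 9]
r3 m[D→φ0] = [7, 4]
r3 m[D→φ1] = [8, 1]
r3 m[D→φ3] = [5, 3]
r3 m[G→φ1] = [0, 0]
r3 m[L→φ3] = [0, 0]
r3 m[K→φ2] = [0, 0]
r3 m[J→φ0] = [3, 1]
r3 m[J→φ2] = [3, 0]
r4 m[φ0→D] = [5, 1]
r4 m[φ0→J] = [8, 4]
r4 m[φ1→D] = [2, 3]
r4 m[φ1→G] = [5, 4]
r4 m[φ2→K] = [1, 4]
r4 m[φ2→J] = [3, 1]
r4 m[φ3→D] = [5, 1]
r4 m[φ3→L] = [4, 9]
r4 m[D→φ0] = [7, 4]
r4 m[D→φ1] = [10, 2]
r4 m[D→φ3] = [7, 4]
r4 m[G→φ1] = [0, 0]
r4 m[L→φ3] = [0, 0]
r4 m[K→φ2] = [0, 0]
r4 m[J→φ0] = [3, 1]
r4 m[J→φ2] = [8, 4]
r5 m[φ0→D] = [5, 1]
r5 m[φ0→J] = [8, 4]
r5 m[φ1→D] = [2, 3]
r5 m[φ1→G] = [6, 5]
r5 m[φ2→K] = [5, 8]
r5 m[φ2→J] = [3, 1]
r5 m[φ3→D] = [5, 1]
r5 m[φ3→L] = [5, 10]
r5 m[D→φ0] = [7, 4]
r5 m[D→φ1] = [10, 2]
r5 m[D→φ3] = [7, 4]
r5 m[G→φ1] = [0, 0]
r5 m[L→φ3] = [0, 0]
r5 m[K→φ2] = [0, 0]
r5 m[J→φ0] = [3, 1]
r5 m[J→φ2] = [8, 4]
r6 m[φ0→D] = [5, 1]
r6 m[φ0→J] = [8, 4]
r6 m[φ1→D] = [2, 3]
r6 m[φ1→G] = [6, 5]
r6 m[φ2→K] = [5, 8]
r6 m[φ2→J] = [3, 1]
r6 m[φ3→D] = [5, 1]
r6 m[φ3→L] = [5, 10]
r6 m[D→φ0] = [7, 4]
r6 m[D→φ1] = [10, 2]
r6 m[D→φ3] = [7, 4]
r6 m[G→φ1] = [0, 0]
r6 m[L→φ3] = [0, 0]
r6 m[K→φ2] = [0, 0]
r6 m[J→φ0] = [3, 1]
r6 m[J→φ2] = [8, 4]
fixed point reached at round 6
b[L] = ⊗ incoming = [5, 10]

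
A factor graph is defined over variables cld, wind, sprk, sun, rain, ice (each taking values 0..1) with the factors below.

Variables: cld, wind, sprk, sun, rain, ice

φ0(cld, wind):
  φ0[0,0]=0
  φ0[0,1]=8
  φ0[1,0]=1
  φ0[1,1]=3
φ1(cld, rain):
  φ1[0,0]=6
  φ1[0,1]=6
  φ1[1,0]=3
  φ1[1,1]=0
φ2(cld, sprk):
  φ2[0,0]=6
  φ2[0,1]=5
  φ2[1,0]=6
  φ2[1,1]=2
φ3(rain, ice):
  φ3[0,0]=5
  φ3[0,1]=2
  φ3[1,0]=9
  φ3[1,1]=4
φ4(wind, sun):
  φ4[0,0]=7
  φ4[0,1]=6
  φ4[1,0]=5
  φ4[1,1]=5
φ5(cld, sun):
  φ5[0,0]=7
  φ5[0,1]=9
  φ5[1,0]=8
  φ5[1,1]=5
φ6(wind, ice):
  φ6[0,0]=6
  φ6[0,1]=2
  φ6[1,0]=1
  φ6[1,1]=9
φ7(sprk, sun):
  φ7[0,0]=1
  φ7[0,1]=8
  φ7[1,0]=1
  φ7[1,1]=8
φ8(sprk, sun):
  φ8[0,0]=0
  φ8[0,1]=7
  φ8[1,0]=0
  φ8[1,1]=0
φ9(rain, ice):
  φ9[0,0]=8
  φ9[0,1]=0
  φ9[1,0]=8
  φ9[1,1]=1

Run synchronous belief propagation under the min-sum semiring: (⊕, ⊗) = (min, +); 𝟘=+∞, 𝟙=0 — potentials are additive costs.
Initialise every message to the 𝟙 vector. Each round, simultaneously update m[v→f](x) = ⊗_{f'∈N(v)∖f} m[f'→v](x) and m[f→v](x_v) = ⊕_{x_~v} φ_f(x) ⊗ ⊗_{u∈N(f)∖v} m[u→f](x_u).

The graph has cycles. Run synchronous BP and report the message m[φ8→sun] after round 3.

init: all messages = 𝟙 over 2 values
r1 m[φ0→cld] = [0, 1]
r1 m[φ0→wind] = [0, 3]
r1 m[φ1→cld] = [6, 0]
r1 m[φ1→rain] = [3, 0]
r1 m[φ2→cld] = [5, 2]
r1 m[φ2→sprk] = [6, 2]
r1 m[φ3→rain] = [2, 4]
r1 m[φ3→ice] = [5, 2]
r1 m[φ4→wind] = [6, 5]
r1 m[φ4→sun] = [5, 5]
r1 m[φ5→cld] = [7, 5]
r1 m[φ5→sun] = [7, 5]
r1 m[φ6→wind] = [2, 1]
r1 m[φ6→ice] = [1, 2]
r1 m[φ7→sprk] = [1, 1]
r1 m[φ7→sun] = [1, 8]
r1 m[φ8→sprk] = [0, 0]
r1 m[φ8→sun] = [0, 0]
r1 m[φ9→rain] = [0, 1]
r1 m[φ9→ice] = [8, 0]
r1 m[cld→φ0] = [0, 0]
r1 m[cld→φ1] = [0, 0]
r1 m[cld→φ2] = [0, 0]
r1 m[cld→φ5] = [0, 0]
r1 m[wind→φ0] = [0, 0]
r1 m[wind→φ4] = [0, 0]
r1 m[wind→φ6] = [0, 0]
r1 m[sprk→φ2] = [0, 0]
r1 m[sprk→φ7] = [0, 0]
r1 m[sprk→φ8] = [0, 0]
r1 m[sun→φ4] = [0, 0]
r1 m[sun→φ5] = [0, 0]
r1 m[sun→φ7] = [0, 0]
r1 m[sun→φ8] = [0, 0]
r1 m[rain→φ1] = [0, 0]
r1 m[rain→φ3] = [0, 0]
r1 m[rain→φ9] = [0, 0]
r1 m[ice→φ3] = [0, 0]
r1 m[ice→φ6] = [0, 0]
r1 m[ice→φ9] = [0, 0]
r2 m[φ0→cld] = [0, 1]
r2 m[φ0→wind] = [0, 3]
r2 m[φ1→cld] = [6, 0]
r2 m[φ1→rain] = [3, 0]
r2 m[φ2→cld] = [5, 2]
r2 m[φ2→sprk] = [6, 2]
r2 m[φ3→rain] = [2, 4]
r2 m[φ3→ice] = [5, 2]
r2 m[φ4→wind] = [6, 5]
r2 m[φ4→sun] = [5, 5]
r2 m[φ5→cld] = [7, 5]
r2 m[φ5→sun] = [7, 5]
r2 m[φ6→wind] = [2, 1]
r2 m[φ6→ice] = [1, 2]
r2 m[φ7→sprk] = [1, 1]
r2 m[φ7→sun] = [1, 8]
r2 m[φ8→sprk] = [0, 0]
r2 m[φ8→sun] = [0, 0]
r2 m[φ9→rain] = [0, 1]
r2 m[φ9→ice] = [8, 0]
r2 m[cld→φ0] = [18, 7]
r2 m[cld→φ1] = [12, 8]
r2 m[cld→φ2] = [13, 6]
r2 m[cld→φ5] = [11, 3]
r2 m[wind→φ0] = [8, 6]
r2 m[wind→φ4] = [2, 4]
r2 m[wind→φ6] = [6, 8]
r2 m[sprk→φ2] = [1, 1]
r2 m[sprk→φ7] = [6, 2]
r2 m[sprk→φ8] = [7, 3]
r2 m[sun→φ4] = [8, 13]
r2 m[sun→φ5] = [6, 13]
r2 m[sun→φ7] = [12, 10]
r2 m[sun→φ8] = [13, 18]
r2 m[rain→φ1] = [2, 5]
r2 m[rain→φ3] = [3, 1]
r2 m[rain→φ9] = [5, 4]
r2 m[ice→φ3] = [9, 2]
r2 m[ice→φ6] = [13, 2]
r2 m[ice→φ9] = [6, 4]
r3 m[φ0→cld] = [8, 9]
r3 m[φ0→wind] = [8, 10]
r3 m[φ1→cld] = [8, 5]
r3 m[φ1→rain] = [11, 8]
r3 m[φ2→cld] = [6, 3]
r3 m[φ2→sprk] = [12, 8]
r3 m[φ3→rain] = [4, 6]
r3 m[φ3→ice] = [8, 5]
r3 m[φ4→wind] = [15, 13]
r3 m[φ4→sun] = [9, 8]
r3 m[φ5→cld] = [13, 14]
r3 m[φ5→sun] = [11, 8]
r3 m[φ6→wind] = [4, 11]
r3 m[φ6→ice] = [9, 8]
r3 m[φ7→sprk] = [13, 13]
r3 m[φ7→sun] = [3, 10]
r3 m[φ8→sprk] = [13, 13]
r3 m[φ8→sun] = [3, 3]
r3 m[φ9→rain] = [4, 5]
r3 m[φ9→ice] = [12, 5]
r3 m[cld→φ0] = [18, 7]
r3 m[cld→φ1] = [12, 8]
r3 m[cld→φ2] = [13, 6]
r3 m[cld→φ5] = [11, 3]
r3 m[wind→φ0] = [8, 6]
r3 m[wind→φ4] = [2, 4]
r3 m[wind→φ6] = [6, 8]
r3 m[sprk→φ2] = [1, 1]
r3 m[sprk→φ7] = [6, 2]
r3 m[sprk→φ8] = [7, 3]
r3 m[sun→φ4] = [8, 13]
r3 m[sun→φ5] = [6, 13]
r3 m[sun→φ7] = [12, 10]
r3 m[sun→φ8] = [13, 18]
r3 m[rain→φ1] = [2, 5]
r3 m[rain→φ3] = [3, 1]
r3 m[rain→φ9] = [5, 4]
r3 m[ice→φ3] = [9, 2]
r3 m[ice→φ6] = [13, 2]
r3 m[ice→φ9] = [6, 4]

message @ round 3 = [3, 3]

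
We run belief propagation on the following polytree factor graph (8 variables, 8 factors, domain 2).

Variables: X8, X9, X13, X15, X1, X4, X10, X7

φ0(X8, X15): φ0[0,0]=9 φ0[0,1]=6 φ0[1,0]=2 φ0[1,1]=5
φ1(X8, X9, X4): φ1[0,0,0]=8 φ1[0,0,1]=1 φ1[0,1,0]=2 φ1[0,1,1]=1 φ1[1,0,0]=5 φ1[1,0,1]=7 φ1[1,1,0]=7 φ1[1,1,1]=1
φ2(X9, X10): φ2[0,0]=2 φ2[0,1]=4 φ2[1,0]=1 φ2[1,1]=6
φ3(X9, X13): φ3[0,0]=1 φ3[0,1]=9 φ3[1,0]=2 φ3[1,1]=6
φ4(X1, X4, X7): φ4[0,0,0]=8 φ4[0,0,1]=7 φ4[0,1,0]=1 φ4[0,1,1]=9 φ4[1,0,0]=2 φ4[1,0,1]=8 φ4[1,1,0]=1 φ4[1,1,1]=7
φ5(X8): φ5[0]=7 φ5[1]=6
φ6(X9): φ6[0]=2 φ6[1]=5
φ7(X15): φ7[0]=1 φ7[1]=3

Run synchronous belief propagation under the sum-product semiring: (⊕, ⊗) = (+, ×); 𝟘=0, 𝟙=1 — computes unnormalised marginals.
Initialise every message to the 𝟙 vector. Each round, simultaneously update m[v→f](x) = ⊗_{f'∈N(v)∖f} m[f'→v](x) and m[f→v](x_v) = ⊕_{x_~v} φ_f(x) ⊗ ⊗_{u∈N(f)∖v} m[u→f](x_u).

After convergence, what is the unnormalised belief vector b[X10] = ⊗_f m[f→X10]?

b[X10] = [3973680, 13153440]

init: all messages = 𝟙 over 2 values
r1 m[φ0→X8] = [15, 7]
r1 m[φ0→X15] = [11, 11]
r1 m[φ1→X8] = [12, 20]
r1 m[φ1→X9] = [21, 11]
r1 m[φ1→X4] = [22, 10]
r1 m[φ2→X9] = [6, 7]
r1 m[φ2→X10] = [3, 10]
r1 m[φ3→X9] = [10, 8]
r1 m[φ3→X13] = [3, 15]
r1 m[φ4→X1] = [25, 18]
r1 m[φ4→X4] = [25, 18]
r1 m[φ4→X7] = [12, 31]
r1 m[φ5→X8] = [7, 6]
r1 m[φ6→X9] = [2, 5]
r1 m[φ7→X15] = [1, 3]
r1 m[X8→φ0] = [1, 1]
r1 m[X8→φ1] = [1, 1]
r1 m[X8→φ5] = [1, 1]
r1 m[X9→φ1] = [1, 1]
r1 m[X9→φ2] = [1, 1]
r1 m[X9→φ3] = [1, 1]
r1 m[X9→φ6] = [1, 1]
r1 m[X13→φ3] = [1, 1]
r1 m[X15→φ0] = [1, 1]
r1 m[X15→φ7] = [1, 1]
r1 m[X1→φ4] = [1, 1]
r1 m[X4→φ1] = [1, 1]
r1 m[X4→φ4] = [1, 1]
r1 m[X10→φ2] = [1, 1]
r1 m[X7→φ4] = [1, 1]
r2 m[φ0→X8] = [15, 7]
r2 m[φ0→X15] = [11, 11]
r2 m[φ1→X8] = [12, 20]
r2 m[φ1→X9] = [21, 11]
r2 m[φ1→X4] = [22, 10]
r2 m[φ2→X9] = [6, 7]
r2 m[φ2→X10] = [3, 10]
r2 m[φ3→X9] = [10, 8]
r2 m[φ3→X13] = [3, 15]
r2 m[φ4→X1] = [25, 18]
r2 m[φ4→X4] = [25, 18]
r2 m[φ4→X7] = [12, 31]
r2 m[φ5→X8] = [7, 6]
r2 m[φ6→X9] = [2, 5]
r2 m[φ7→X15] = [1, 3]
r2 m[X8→φ0] = [84, 120]
r2 m[X8→φ1] = [105, 42]
r2 m[X8→φ5] = [180, 140]
r2 m[X9→φ1] = [120, 280]
r2 m[X9→φ2] = [420, 440]
r2 m[X9→φ3] = [252, 385]
r2 m[X9→φ6] = [1260, 616]
r2 m[X13→φ3] = [1, 1]
r2 m[X15→φ0] = [1, 3]
r2 m[X15→φ7] = [11, 11]
r2 m[X1→φ4] = [1, 1]
r2 m[X4→φ1] = [25, 18]
r2 m[X4→φ4] = [22, 10]
r2 m[X10→φ2] = [1, 1]
r2 m[X7→φ4] = [1, 1]
r3 m[φ0→X8] = [27, 17]
r3 m[φ0→X15] = [996, 1104]
r3 m[φ1→X8] = [45200, 84160]
r3 m[φ1→X9] = [33432, 15246]
r3 m[φ1→X4] = [267120, 89040]
r3 m[φ2→X9] = [6, 7]
r3 m[φ2→X10] = [1280, 4320]
r3 m[φ3→X9] = [10, 8]
r3 m[φ3→X13] = [1022, 4578]
r3 m[φ4→X1] = [430, 300]
r3 m[φ4→X4] = [25, 18]
r3 m[φ4→X7] = [240, 490]
r3 m[φ5→X8] = [7, 6]
r3 m[φ6→X9] = [2, 5]
r3 m[φ7→X15] = [1, 3]
r3 m[X8→φ0] = [84, 120]
r3 m[X8→φ1] = [105, 42]
r3 m[X8→φ5] = [180, 140]
r3 m[X9→φ1] = [120, 280]
r3 m[X9→φ2] = [420, 440]
r3 m[X9→φ3] = [252, 385]
r3 m[X9→φ6] = [1260, 616]
r3 m[X13→φ3] = [1, 1]
r3 m[X15→φ0] = [1, 3]
r3 m[X15→φ7] = [11, 11]
r3 m[X1→φ4] = [1, 1]
r3 m[X4→φ1] = [25, 18]
r3 m[X4→φ4] = [22, 10]
r3 m[X10→φ2] = [1, 1]
r3 m[X7→φ4] = [1, 1]
r4 m[φ0→X8] = [27, 17]
r4 m[φ0→X15] = [996, 1104]
r4 m[φ1→X8] = [45200, 84160]
r4 m[φ1→X9] = [33432, 15246]
r4 m[φ1→X4] = [267120, 89040]
r4 m[φ2→X9] = [6, 7]
r4 m[φ2→X10] = [1280, 4320]
r4 m[φ3→X9] = [10, 8]
r4 m[φ3→X13] = [1022, 4578]
r4 m[φ4→X1] = [430, 300]
r4 m[φ4→X4] = [25, 18]
r4 m[φ4→X7] = [240, 490]
r4 m[φ5→X8] = [7, 6]
r4 m[φ6→X9] = [2, 5]
r4 m[φ7→X15] = [1, 3]
r4 m[X8→φ0] = [316400, 504960]
r4 m[X8→φ1] = [189, 102]
r4 m[X8→φ5] = [1220400, 1430720]
r4 m[X9→φ1] = [120, 280]
r4 m[X9→φ2] = [668640, 609840]
r4 m[X9→φ3] = [401184, 533610]
r4 m[X9→φ6] = [2005920, 853776]
r4 m[X13→φ3] = [1, 1]
r4 m[X15→φ0] = [1, 3]
r4 m[X15→φ7] = [996, 1104]
r4 m[X1→φ4] = [1, 1]
r4 m[X4→φ1] = [25, 18]
r4 m[X4→φ4] = [267120, 89040]
r4 m[X10→φ2] = [1, 1]
r4 m[X7→φ4] = [1, 1]
r5 m[φ0→X8] = [27, 17]
r5 m[φ0→X15] = [3857520, 4423200]
r5 m[φ1→X8] = [45200, 84160]
r5 m[φ1→X9] = [66804, 32538]
r5 m[φ1→X4] = [548400, 189840]
r5 m[φ2→X9] = [6, 7]
r5 m[φ2→X10] = [1947120, 6333600]
r5 m[φ3→X9] = [10, 8]
r5 m[φ3→X13] = [1468404, 6812316]
r5 m[φ4→X1] = [4897200, 3383520]
r5 m[φ4→X4] = [25, 18]
r5 m[φ4→X7] = [2849280, 5431440]
r5 m[φ5→X8] = [7, 6]
r5 m[φ6→X9] = [2, 5]
r5 m[φ7→X15] = [1, 3]
r5 m[X8→φ0] = [316400, 504960]
r5 m[X8→φ1] = [189, 102]
r5 m[X8→φ5] = [1220400, 1430720]
r5 m[X9→φ1] = [120, 280]
r5 m[X9→φ2] = [668640, 609840]
r5 m[X9→φ3] = [401184, 533610]
r5 m[X9→φ6] = [2005920, 853776]
r5 m[X13→φ3] = [1, 1]
r5 m[X15→φ0] = [1, 3]
r5 m[X15→φ7] = [996, 1104]
r5 m[X1→φ4] = [1, 1]
r5 m[X4→φ1] = [25, 18]
r5 m[X4→φ4] = [267120, 89040]
r5 m[X10→φ2] = [1, 1]
r5 m[X7→φ4] = [1, 1]
r6 m[φ0→X8] = [27, 17]
r6 m[φ0→X15] = [3857520, 4423200]
r6 m[φ1→X8] = [45200, 84160]
r6 m[φ1→X9] = [66804, 32538]
r6 m[φ1→X4] = [548400, 189840]
r6 m[φ2→X9] = [6, 7]
r6 m[φ2→X10] = [1947120, 6333600]
r6 m[φ3→X9] = [10, 8]
r6 m[φ3→X13] = [1468404, 6812316]
r6 m[φ4→X1] = [4897200, 3383520]
r6 m[φ4→X4] = [25, 18]
r6 m[φ4→X7] = [2849280, 5431440]
r6 m[φ5→X8] = [7, 6]
r6 m[φ6→X9] = [2, 5]
r6 m[φ7→X15] = [1, 3]
r6 m[X8→φ0] = [316400, 504960]
r6 m[X8→φ1] = [189, 102]
r6 m[X8→φ5] = [1220400, 1430720]
r6 m[X9→φ1] = [120, 280]
r6 m[X9→φ2] = [1336080, 1301520]
r6 m[X9→φ3] = [801648, 1138830]
r6 m[X9→φ6] = [4008240, 1822128]
r6 m[X13→φ3] = [1, 1]
r6 m[X15→φ0] = [1, 3]
r6 m[X15→φ7] = [3857520, 4423200]
r6 m[X1→φ4] = [1, 1]
r6 m[X4→φ1] = [25, 18]
r6 m[X4→φ4] = [548400, 189840]
r6 m[X10→φ2] = [1, 1]
r6 m[X7→φ4] = [1, 1]
r7 m[φ0→X8] = [27, 17]
r7 m[φ0→X15] = [3857520, 4423200]
r7 m[φ1→X8] = [45200, 84160]
r7 m[φ1→X9] = [66804, 32538]
r7 m[φ1→X4] = [548400, 189840]
r7 m[φ2→X9] = [6, 7]
r7 m[φ2→X10] = [3973680, 13153440]
r7 m[φ3→X9] = [10, 8]
r7 m[φ3→X13] = [3079308, 14047812]
r7 m[φ4→X1] = [10124400, 7002720]
r7 m[φ4→X4] = [25, 18]
r7 m[φ4→X7] = [5863680, 11263440]
r7 m[φ5→X8] = [7, 6]
r7 m[φ6→X9] = [2, 5]
r7 m[φ7→X15] = [1, 3]
r7 m[X8→φ0] = [316400, 504960]
r7 m[X8→φ1] = [189, 102]
r7 m[X8→φ5] = [1220400, 1430720]
r7 m[X9→φ1] = [120, 280]
r7 m[X9→φ2] = [1336080, 1301520]
r7 m[X9→φ3] = [801648, 1138830]
r7 m[X9→φ6] = [4008240, 1822128]
r7 m[X13→φ3] = [1, 1]
r7 m[X15→φ0] = [1, 3]
r7 m[X15→φ7] = [3857520, 4423200]
r7 m[X1→φ4] = [1, 1]
r7 m[X4→φ1] = [25, 18]
r7 m[X4→φ4] = [548400, 189840]
r7 m[X10→φ2] = [1, 1]
r7 m[X7→φ4] = [1, 1]
r8 m[φ0→X8] = [27, 17]
r8 m[φ0→X15] = [3857520, 4423200]
r8 m[φ1→X8] = [45200, 84160]
r8 m[φ1→X9] = [66804, 32538]
r8 m[φ1→X4] = [548400, 189840]
r8 m[φ2→X9] = [6, 7]
r8 m[φ2→X10] = [3973680, 13153440]
r8 m[φ3→X9] = [10, 8]
r8 m[φ3→X13] = [3079308, 14047812]
r8 m[φ4→X1] = [10124400, 7002720]
r8 m[φ4→X4] = [25, 18]
r8 m[φ4→X7] = [5863680, 11263440]
r8 m[φ5→X8] = [7, 6]
r8 m[φ6→X9] = [2, 5]
r8 m[φ7→X15] = [1, 3]
r8 m[X8→φ0] = [316400, 504960]
r8 m[X8→φ1] = [189, 102]
r8 m[X8→φ5] = [1220400, 1430720]
r8 m[X9→φ1] = [120, 280]
r8 m[X9→φ2] = [1336080, 1301520]
r8 m[X9→φ3] = [801648, 1138830]
r8 m[X9→φ6] = [4008240, 1822128]
r8 m[X13→φ3] = [1, 1]
r8 m[X15→φ0] = [1, 3]
r8 m[X15→φ7] = [3857520, 4423200]
r8 m[X1→φ4] = [1, 1]
r8 m[X4→φ1] = [25, 18]
r8 m[X4→φ4] = [548400, 189840]
r8 m[X10→φ2] = [1, 1]
r8 m[X7→φ4] = [1, 1]
fixed point reached at round 8
b[X10] = ⊗ incoming = [3973680, 13153440]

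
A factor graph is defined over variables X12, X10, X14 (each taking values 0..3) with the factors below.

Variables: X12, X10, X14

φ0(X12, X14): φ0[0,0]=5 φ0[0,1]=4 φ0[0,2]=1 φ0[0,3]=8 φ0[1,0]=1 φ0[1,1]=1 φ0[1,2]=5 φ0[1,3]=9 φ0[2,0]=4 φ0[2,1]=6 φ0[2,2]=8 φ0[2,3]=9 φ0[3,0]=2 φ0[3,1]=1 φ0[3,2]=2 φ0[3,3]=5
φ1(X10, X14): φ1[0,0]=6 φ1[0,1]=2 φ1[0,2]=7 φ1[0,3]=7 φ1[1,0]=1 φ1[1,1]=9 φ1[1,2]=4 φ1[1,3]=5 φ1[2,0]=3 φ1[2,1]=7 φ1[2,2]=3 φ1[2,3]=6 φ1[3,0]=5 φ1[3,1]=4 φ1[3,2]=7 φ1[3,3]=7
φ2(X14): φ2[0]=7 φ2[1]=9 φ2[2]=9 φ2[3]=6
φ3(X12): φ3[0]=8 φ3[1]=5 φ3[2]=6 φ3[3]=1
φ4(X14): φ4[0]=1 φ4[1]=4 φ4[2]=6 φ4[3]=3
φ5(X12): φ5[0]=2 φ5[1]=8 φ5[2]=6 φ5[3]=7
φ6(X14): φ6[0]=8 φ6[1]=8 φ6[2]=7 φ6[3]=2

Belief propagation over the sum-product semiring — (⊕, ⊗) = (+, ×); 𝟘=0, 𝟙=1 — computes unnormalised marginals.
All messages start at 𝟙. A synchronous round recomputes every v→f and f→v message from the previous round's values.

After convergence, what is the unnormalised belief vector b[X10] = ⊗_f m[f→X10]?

init: all messages = 𝟙 over 4 values
r1 m[φ0→X12] = [18, 16, 27, 10]
r1 m[φ0→X14] = [12, 12, 16, 31]
r1 m[φ1→X10] = [22, 19, 19, 23]
r1 m[φ1→X14] = [15, 22, 21, 25]
r1 m[φ2→X14] = [7, 9, 9, 6]
r1 m[φ3→X12] = [8, 5, 6, 1]
r1 m[φ4→X14] = [1, 4, 6, 3]
r1 m[φ5→X12] = [2, 8, 6, 7]
r1 m[φ6→X14] = [8, 8, 7, 2]
r1 m[X12→φ0] = [1, 1, 1, 1]
r1 m[X12→φ3] = [1, 1, 1, 1]
r1 m[X12→φ5] = [1, 1, 1, 1]
r1 m[X10→φ1] = [1, 1, 1, 1]
r1 m[X14→φ0] = [1, 1, 1, 1]
r1 m[X14→φ1] = [1, 1, 1, 1]
r1 m[X14→φ2] = [1, 1, 1, 1]
r1 m[X14→φ4] = [1, 1, 1, 1]
r1 m[X14→φ6] = [1, 1, 1, 1]
r2 m[φ0→X12] = [18, 16, 27, 10]
r2 m[φ0→X14] = [12, 12, 16, 31]
r2 m[φ1→X10] = [22, 19, 19, 23]
r2 m[φ1→X14] = [15, 22, 21, 25]
r2 m[φ2→X14] = [7, 9, 9, 6]
r2 m[φ3→X12] = [8, 5, 6, 1]
r2 m[φ4→X14] = [1, 4, 6, 3]
r2 m[φ5→X12] = [2, 8, 6, 7]
r2 m[φ6→X14] = [8, 8, 7, 2]
r2 m[X12→φ0] = [16, 40, 36, 7]
r2 m[X12→φ3] = [36, 128, 162, 70]
r2 m[X12→φ5] = [144, 80, 162, 10]
r2 m[X10→φ1] = [1, 1, 1, 1]
r2 m[X14→φ0] = [840, 6336, 7938, 900]
r2 m[X14→φ1] = [672, 3456, 6048, 1116]
r2 m[X14→φ2] = [1440, 8448, 14112, 4650]
r2 m[X14→φ4] = [10080, 19008, 21168, 9300]
r2 m[X14→φ6] = [1260, 9504, 18144, 13950]
r3 m[φ0→X12] = [44682, 54966, 112980, 28392]
r3 m[φ0→X14] = [278, 327, 518, 847]
r3 m[φ1→X10] = [61092, 61548, 51048, 67332]
r3 m[φ1→X14] = [15, 22, 21, 25]
r3 m[φ2→X14] = [7, 9, 9, 6]
r3 m[φ3→X12] = [8, 5, 6, 1]
r3 m[φ4→X14] = [1, 4, 6, 3]
r3 m[φ5→X12] = [2, 8, 6, 7]
r3 m[φ6→X14] = [8, 8, 7, 2]
r3 m[X12→φ0] = [16, 40, 36, 7]
r3 m[X12→φ3] = [36, 128, 162, 70]
r3 m[X12→φ5] = [144, 80, 162, 10]
r3 m[X10→φ1] = [1, 1, 1, 1]
r3 m[X14→φ0] = [840, 6336, 7938, 900]
r3 m[X14→φ1] = [672, 3456, 6048, 1116]
r3 m[X14→φ2] = [1440, 8448, 14112, 4650]
r3 m[X14→φ4] = [10080, 19008, 21168, 9300]
r3 m[X14→φ6] = [1260, 9504, 18144, 13950]
r4 m[φ0→X12] = [44682, 54966, 112980, 28392]
r4 m[φ0→X14] = [278, 327, 518, 847]
r4 m[φ1→X10] = [61092, 61548, 51048, 67332]
r4 m[φ1→X14] = [15, 22, 21, 25]
r4 m[φ2→X14] = [7, 9, 9, 6]
r4 m[φ3→X12] = [8, 5, 6, 1]
r4 m[φ4→X14] = [1, 4, 6, 3]
r4 m[φ5→X12] = [2, 8, 6, 7]
r4 m[φ6→X14] = [8, 8, 7, 2]
r4 m[X12→φ0] = [16, 40, 36, 7]
r4 m[X12→φ3] = [89364, 439728, 677880, 198744]
r4 m[X12→φ5] = [357456, 274830, 677880, 28392]
r4 m[X10→φ1] = [1, 1, 1, 1]
r4 m[X14→φ0] = [840, 6336, 7938, 900]
r4 m[X14→φ1] = [15568, 94176, 195804, 30492]
r4 m[X14→φ2] = [33360, 230208, 456876, 127050]
r4 m[X14→φ4] = [233520, 517968, 685314, 254100]
r4 m[X14→φ6] = [29190, 258984, 587412, 381150]
r5 m[φ0→X12] = [44682, 54966, 112980, 28392]
r5 m[φ0→X14] = [278, 327, 518, 847]
r5 m[φ1→X10] = [1865832, 1798828, 1476300, 2038616]
r5 m[φ1→X14] = [15, 22, 21, 25]
r5 m[φ2→X14] = [7, 9, 9, 6]
r5 m[φ3→X12] = [8, 5, 6, 1]
r5 m[φ4→X14] = [1, 4, 6, 3]
r5 m[φ5→X12] = [2, 8, 6, 7]
r5 m[φ6→X14] = [8, 8, 7, 2]
r5 m[X12→φ0] = [16, 40, 36, 7]
r5 m[X12→φ3] = [89364, 439728, 677880, 198744]
r5 m[X12→φ5] = [357456, 274830, 677880, 28392]
r5 m[X10→φ1] = [1, 1, 1, 1]
r5 m[X14→φ0] = [840, 6336, 7938, 900]
r5 m[X14→φ1] = [15568, 94176, 195804, 30492]
r5 m[X14→φ2] = [33360, 230208, 456876, 127050]
r5 m[X14→φ4] = [233520, 517968, 685314, 254100]
r5 m[X14→φ6] = [29190, 258984, 587412, 381150]
r6 m[φ0→X12] = [44682, 54966, 112980, 28392]
r6 m[φ0→X14] = [278, 327, 518, 847]
r6 m[φ1→X10] = [1865832, 1798828, 1476300, 2038616]
r6 m[φ1→X14] = [15, 22, 21, 25]
r6 m[φ2→X14] = [7, 9, 9, 6]
r6 m[φ3→X12] = [8, 5, 6, 1]
r6 m[φ4→X14] = [1, 4, 6, 3]
r6 m[φ5→X12] = [2, 8, 6, 7]
r6 m[φ6→X14] = [8, 8, 7, 2]
r6 m[X12→φ0] = [16, 40, 36, 7]
r6 m[X12→φ3] = [89364, 439728, 677880, 198744]
r6 m[X12→φ5] = [357456, 274830, 677880, 28392]
r6 m[X10→φ1] = [1, 1, 1, 1]
r6 m[X14→φ0] = [840, 6336, 7938, 900]
r6 m[X14→φ1] = [15568, 94176, 195804, 30492]
r6 m[X14→φ2] = [33360, 230208, 456876, 127050]
r6 m[X14→φ4] = [233520, 517968, 685314, 254100]
r6 m[X14→φ6] = [29190, 258984, 587412, 381150]
fixed point reached at round 6
b[X10] = ⊗ incoming = [1865832, 1798828, 1476300, 2038616]

b[X10] = [1865832, 1798828, 1476300, 2038616]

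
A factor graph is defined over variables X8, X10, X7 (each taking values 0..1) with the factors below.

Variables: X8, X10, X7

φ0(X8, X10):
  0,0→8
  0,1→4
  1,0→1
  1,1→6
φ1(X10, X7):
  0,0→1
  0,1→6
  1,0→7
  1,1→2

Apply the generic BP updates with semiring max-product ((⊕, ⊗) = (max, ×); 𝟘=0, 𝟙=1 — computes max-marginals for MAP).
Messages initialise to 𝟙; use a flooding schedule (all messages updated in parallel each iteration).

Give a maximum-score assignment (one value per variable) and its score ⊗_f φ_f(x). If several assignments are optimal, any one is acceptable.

init: all messages = 𝟙 over 2 values
r1 m[φ0→X8] = [8, 6]
r1 m[φ0→X10] = [8, 6]
r1 m[φ1→X10] = [6, 7]
r1 m[φ1→X7] = [7, 6]
r1 m[X8→φ0] = [1, 1]
r1 m[X10→φ0] = [1, 1]
r1 m[X10→φ1] = [1, 1]
r1 m[X7→φ1] = [1, 1]
r2 m[φ0→X8] = [8, 6]
r2 m[φ0→X10] = [8, 6]
r2 m[φ1→X10] = [6, 7]
r2 m[φ1→X7] = [7, 6]
r2 m[X8→φ0] = [1, 1]
r2 m[X10→φ0] = [6, 7]
r2 m[X10→φ1] = [8, 6]
r2 m[X7→φ1] = [1, 1]
r3 m[φ0→X8] = [48, 42]
r3 m[φ0→X10] = [8, 6]
r3 m[φ1→X10] = [6, 7]
r3 m[φ1→X7] = [42, 48]
r3 m[X8→φ0] = [1, 1]
r3 m[X10→φ0] = [6, 7]
r3 m[X10→φ1] = [8, 6]
r3 m[X7→φ1] = [1, 1]
r4 m[φ0→X8] = [48, 42]
r4 m[φ0→X10] = [8, 6]
r4 m[φ1→X10] = [6, 7]
r4 m[φ1→X7] = [42, 48]
r4 m[X8→φ0] = [1, 1]
r4 m[X10→φ0] = [6, 7]
r4 m[X10→φ1] = [8, 6]
r4 m[X7→φ1] = [1, 1]
fixed point reached at round 4
traceback from X8: (X8=0, X10=0, X7=1), score=48

assignment: (X8=0, X10=0, X7=1); score = 48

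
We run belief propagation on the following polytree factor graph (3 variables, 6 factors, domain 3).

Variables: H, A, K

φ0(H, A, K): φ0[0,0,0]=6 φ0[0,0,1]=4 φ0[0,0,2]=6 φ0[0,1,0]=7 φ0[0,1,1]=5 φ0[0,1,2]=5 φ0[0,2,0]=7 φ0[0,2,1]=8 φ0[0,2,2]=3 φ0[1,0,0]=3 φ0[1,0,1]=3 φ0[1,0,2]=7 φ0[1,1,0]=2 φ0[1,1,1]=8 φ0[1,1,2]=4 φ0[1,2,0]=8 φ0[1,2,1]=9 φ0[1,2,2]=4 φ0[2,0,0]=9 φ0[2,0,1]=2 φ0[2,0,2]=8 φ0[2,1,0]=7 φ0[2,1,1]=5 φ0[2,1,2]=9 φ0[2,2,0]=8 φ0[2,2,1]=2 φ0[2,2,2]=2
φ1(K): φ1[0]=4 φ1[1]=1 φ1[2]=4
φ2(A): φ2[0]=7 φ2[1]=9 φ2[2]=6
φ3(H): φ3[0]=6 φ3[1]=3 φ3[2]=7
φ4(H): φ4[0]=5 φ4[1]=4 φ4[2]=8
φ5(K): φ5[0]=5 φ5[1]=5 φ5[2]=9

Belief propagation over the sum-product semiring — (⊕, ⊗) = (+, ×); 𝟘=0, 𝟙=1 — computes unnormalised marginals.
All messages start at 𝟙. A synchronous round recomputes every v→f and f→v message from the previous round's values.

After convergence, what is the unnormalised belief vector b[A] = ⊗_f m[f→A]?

b[A] = [289604, 363798, 158280]

init: all messages = 𝟙 over 3 values
r1 m[φ0→H] = [51, 48, 52]
r1 m[φ0→A] = [48, 52, 51]
r1 m[φ0→K] = [57, 46, 48]
r1 m[φ1→K] = [4, 1, 4]
r1 m[φ2→A] = [7, 9, 6]
r1 m[φ3→H] = [6, 3, 7]
r1 m[φ4→H] = [5, 4, 8]
r1 m[φ5→K] = [5, 5, 9]
r1 m[H→φ0] = [1, 1, 1]
r1 m[H→φ3] = [1, 1, 1]
r1 m[H→φ4] = [1, 1, 1]
r1 m[A→φ0] = [1, 1, 1]
r1 m[A→φ2] = [1, 1, 1]
r1 m[K→φ0] = [1, 1, 1]
r1 m[K→φ1] = [1, 1, 1]
r1 m[K→φ5] = [1, 1, 1]
r2 m[φ0→H] = [51, 48, 52]
r2 m[φ0→A] = [48, 52, 51]
r2 m[φ0→K] = [57, 46, 48]
r2 m[φ1→K] = [4, 1, 4]
r2 m[φ2→A] = [7, 9, 6]
r2 m[φ3→H] = [6, 3, 7]
r2 m[φ4→H] = [5, 4, 8]
r2 m[φ5→K] = [5, 5, 9]
r2 m[H→φ0] = [30, 12, 56]
r2 m[H→φ3] = [255, 192, 416]
r2 m[H→φ4] = [306, 144, 364]
r2 m[A→φ0] = [7, 9, 6]
r2 m[A→φ2] = [48, 52, 51]
r2 m[K→φ0] = [20, 5, 36]
r2 m[K→φ1] = [285, 230, 432]
r2 m[K→φ5] = [228, 46, 192]
r3 m[φ0→H] = [7325, 6399, 9199]
r3 m[φ0→A] = [41372, 40422, 26380]
r3 m[φ0→K] = [15198, 9370, 12802]
r3 m[φ1→K] = [4, 1, 4]
r3 m[φ2→A] = [7, 9, 6]
r3 m[φ3→H] = [6, 3, 7]
r3 m[φ4→H] = [5, 4, 8]
r3 m[φ5→K] = [5, 5, 9]
r3 m[H→φ0] = [30, 12, 56]
r3 m[H→φ3] = [255, 192, 416]
r3 m[H→φ4] = [306, 144, 364]
r3 m[A→φ0] = [7, 9, 6]
r3 m[A→φ2] = [48, 52, 51]
r3 m[K→φ0] = [20, 5, 36]
r3 m[K→φ1] = [285, 230, 432]
r3 m[K→φ5] = [228, 46, 192]
r4 m[φ0→H] = [7325, 6399, 9199]
r4 m[φ0→A] = [41372, 40422, 26380]
r4 m[φ0→K] = [15198, 9370, 12802]
r4 m[φ1→K] = [4, 1, 4]
r4 m[φ2→A] = [7, 9, 6]
r4 m[φ3→H] = [6, 3, 7]
r4 m[φ4→H] = [5, 4, 8]
r4 m[φ5→K] = [5, 5, 9]
r4 m[H→φ0] = [30, 12, 56]
r4 m[H→φ3] = [36625, 25596, 73592]
r4 m[H→φ4] = [43950, 19197, 64393]
r4 m[A→φ0] = [7, 9, 6]
r4 m[A→φ2] = [41372, 40422, 26380]
r4 m[K→φ0] = [20, 5, 36]
r4 m[K→φ1] = [75990, 46850, 115218]
r4 m[K→φ5] = [60792, 9370, 51208]
r5 m[φ0→H] = [7325, 6399, 9199]
r5 m[φ0→A] = [41372, 40422, 26380]
r5 m[φ0→K] = [15198, 9370, 12802]
r5 m[φ1→K] = [4, 1, 4]
r5 m[φ2→A] = [7, 9, 6]
r5 m[φ3→H] = [6, 3, 7]
r5 m[φ4→H] = [5, 4, 8]
r5 m[φ5→K] = [5, 5, 9]
r5 m[H→φ0] = [30, 12, 56]
r5 m[H→φ3] = [36625, 25596, 73592]
r5 m[H→φ4] = [43950, 19197, 64393]
r5 m[A→φ0] = [7, 9, 6]
r5 m[A→φ2] = [41372, 40422, 26380]
r5 m[K→φ0] = [20, 5, 36]
r5 m[K→φ1] = [75990, 46850, 115218]
r5 m[K→φ5] = [60792, 9370, 51208]
fixed point reached at round 5
b[A] = ⊗ incoming = [289604, 363798, 158280]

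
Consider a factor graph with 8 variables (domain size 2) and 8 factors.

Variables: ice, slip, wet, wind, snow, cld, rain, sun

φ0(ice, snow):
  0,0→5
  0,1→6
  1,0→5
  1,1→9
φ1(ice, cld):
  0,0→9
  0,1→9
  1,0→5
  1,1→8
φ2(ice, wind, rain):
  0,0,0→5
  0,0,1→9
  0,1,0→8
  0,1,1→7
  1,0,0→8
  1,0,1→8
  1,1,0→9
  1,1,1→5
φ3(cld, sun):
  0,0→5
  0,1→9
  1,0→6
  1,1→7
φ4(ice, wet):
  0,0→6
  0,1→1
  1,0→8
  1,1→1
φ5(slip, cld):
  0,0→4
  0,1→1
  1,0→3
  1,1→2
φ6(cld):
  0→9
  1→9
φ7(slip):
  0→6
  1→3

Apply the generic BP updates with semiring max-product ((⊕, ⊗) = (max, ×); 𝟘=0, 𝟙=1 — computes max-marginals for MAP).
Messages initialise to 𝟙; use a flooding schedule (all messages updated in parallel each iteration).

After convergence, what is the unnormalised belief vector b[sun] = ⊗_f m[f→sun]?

b[sun] = [3499200, 6298560]

init: all messages = 𝟙 over 2 values
r1 m[φ0→ice] = [6, 9]
r1 m[φ0→snow] = [5, 9]
r1 m[φ1→ice] = [9, 8]
r1 m[φ1→cld] = [9, 9]
r1 m[φ2→ice] = [9, 9]
r1 m[φ2→wind] = [9, 9]
r1 m[φ2→rain] = [9, 9]
r1 m[φ3→cld] = [9, 7]
r1 m[φ3→sun] = [6, 9]
r1 m[φ4→ice] = [6, 8]
r1 m[φ4→wet] = [8, 1]
r1 m[φ5→slip] = [4, 3]
r1 m[φ5→cld] = [4, 2]
r1 m[φ6→cld] = [9, 9]
r1 m[φ7→slip] = [6, 3]
r1 m[ice→φ0] = [1, 1]
r1 m[ice→φ1] = [1, 1]
r1 m[ice→φ2] = [1, 1]
r1 m[ice→φ4] = [1, 1]
r1 m[slip→φ5] = [1, 1]
r1 m[slip→φ7] = [1, 1]
r1 m[wet→φ4] = [1, 1]
r1 m[wind→φ2] = [1, 1]
r1 m[snow→φ0] = [1, 1]
r1 m[cld→φ1] = [1, 1]
r1 m[cld→φ3] = [1, 1]
r1 m[cld→φ5] = [1, 1]
r1 m[cld→φ6] = [1, 1]
r1 m[rain→φ2] = [1, 1]
r1 m[sun→φ3] = [1, 1]
r2 m[φ0→ice] = [6, 9]
r2 m[φ0→snow] = [5, 9]
r2 m[φ1→ice] = [9, 8]
r2 m[φ1→cld] = [9, 9]
r2 m[φ2→ice] = [9, 9]
r2 m[φ2→wind] = [9, 9]
r2 m[φ2→rain] = [9, 9]
r2 m[φ3→cld] = [9, 7]
r2 m[φ3→sun] = [6, 9]
r2 m[φ4→ice] = [6, 8]
r2 m[φ4→wet] = [8, 1]
r2 m[φ5→slip] = [4, 3]
r2 m[φ5→cld] = [4, 2]
r2 m[φ6→cld] = [9, 9]
r2 m[φ7→slip] = [6, 3]
r2 m[ice→φ0] = [486, 576]
r2 m[ice→φ1] = [324, 648]
r2 m[ice→φ2] = [324, 576]
r2 m[ice→φ4] = [486, 648]
r2 m[slip→φ5] = [6, 3]
r2 m[slip→φ7] = [4, 3]
r2 m[wet→φ4] = [1, 1]
r2 m[wind→φ2] = [1, 1]
r2 m[snow→φ0] = [1, 1]
r2 m[cld→φ1] = [324, 126]
r2 m[cld→φ3] = [324, 162]
r2 m[cld→φ5] = [729, 567]
r2 m[cld→φ6] = [324, 126]
r2 m[rain→φ2] = [1, 1]
r2 m[sun→φ3] = [1, 1]
r3 m[φ0→ice] = [6, 9]
r3 m[φ0→snow] = [2880, 5184]
r3 m[φ1→ice] = [2916, 1620]
r3 m[φ1→cld] = [3240, 5184]
r3 m[φ2→ice] = [9, 9]
r3 m[φ2→wind] = [4608, 5184]
r3 m[φ2→rain] = [5184, 4608]
r3 m[φ3→cld] = [9, 7]
r3 m[φ3→sun] = [1620, 2916]
r3 m[φ4→ice] = [6, 8]
r3 m[φ4→wet] = [5184, 648]
r3 m[φ5→slip] = [2916, 2187]
r3 m[φ5→cld] = [24, 6]
r3 m[φ6→cld] = [9, 9]
r3 m[φ7→slip] = [6, 3]
r3 m[ice→φ0] = [486, 576]
r3 m[ice→φ1] = [324, 648]
r3 m[ice→φ2] = [324, 576]
r3 m[ice→φ4] = [486, 648]
r3 m[slip→φ5] = [6, 3]
r3 m[slip→φ7] = [4, 3]
r3 m[wet→φ4] = [1, 1]
r3 m[wind→φ2] = [1, 1]
r3 m[snow→φ0] = [1, 1]
r3 m[cld→φ1] = [324, 126]
r3 m[cld→φ3] = [324, 162]
r3 m[cld→φ5] = [729, 567]
r3 m[cld→φ6] = [324, 126]
r3 m[rain→φ2] = [1, 1]
r3 m[sun→φ3] = [1, 1]
r4 m[φ0→ice] = [6, 9]
r4 m[φ0→snow] = [2880, 5184]
r4 m[φ1→ice] = [2916, 1620]
r4 m[φ1→cld] = [3240, 5184]
r4 m[φ2→ice] = [9, 9]
r4 m[φ2→wind] = [4608, 5184]
r4 m[φ2→rain] = [5184, 4608]
r4 m[φ3→cld] = [9, 7]
r4 m[φ3→sun] = [1620, 2916]
r4 m[φ4→ice] = [6, 8]
r4 m[φ4→wet] = [5184, 648]
r4 m[φ5→slip] = [2916, 2187]
r4 m[φ5→cld] = [24, 6]
r4 m[φ6→cld] = [9, 9]
r4 m[φ7→slip] = [6, 3]
r4 m[ice→φ0] = [157464, 116640]
r4 m[ice→φ1] = [324, 648]
r4 m[ice→φ2] = [104976, 116640]
r4 m[ice→φ4] = [157464, 131220]
r4 m[slip→φ5] = [6, 3]
r4 m[slip→φ7] = [2916, 2187]
r4 m[wet→φ4] = [1, 1]
r4 m[wind→φ2] = [1, 1]
r4 m[snow→φ0] = [1, 1]
r4 m[cld→φ1] = [1944, 378]
r4 m[cld→φ3] = [699840, 279936]
r4 m[cld→φ5] = [262440, 326592]
r4 m[cld→φ6] = [699840, 217728]
r4 m[rain→φ2] = [1, 1]
r4 m[sun→φ3] = [1, 1]
r5 m[φ0→ice] = [6, 9]
r5 m[φ0→snow] = [787320, 1049760]
r5 m[φ1→ice] = [17496, 9720]
r5 m[φ1→cld] = [3240, 5184]
r5 m[φ2→ice] = [9, 9]
r5 m[φ2→wind] = [944784, 1049760]
r5 m[φ2→rain] = [1049760, 944784]
r5 m[φ3→cld] = [9, 7]
r5 m[φ3→sun] = [3499200, 6298560]
r5 m[φ4→ice] = [6, 8]
r5 m[φ4→wet] = [1049760, 157464]
r5 m[φ5→slip] = [1049760, 787320]
r5 m[φ5→cld] = [24, 6]
r5 m[φ6→cld] = [9, 9]
r5 m[φ7→slip] = [6, 3]
r5 m[ice→φ0] = [157464, 116640]
r5 m[ice→φ1] = [324, 648]
r5 m[ice→φ2] = [104976, 116640]
r5 m[ice→φ4] = [157464, 131220]
r5 m[slip→φ5] = [6, 3]
r5 m[slip→φ7] = [2916, 2187]
r5 m[wet→φ4] = [1, 1]
r5 m[wind→φ2] = [1, 1]
r5 m[snow→φ0] = [1, 1]
r5 m[cld→φ1] = [1944, 378]
r5 m[cld→φ3] = [699840, 279936]
r5 m[cld→φ5] = [262440, 326592]
r5 m[cld→φ6] = [699840, 217728]
r5 m[rain→φ2] = [1, 1]
r5 m[sun→φ3] = [1, 1]
r6 m[φ0→ice] = [6, 9]
r6 m[φ0→snow] = [787320, 1049760]
r6 m[φ1→ice] = [17496, 9720]
r6 m[φ1→cld] = [3240, 5184]
r6 m[φ2→ice] = [9, 9]
r6 m[φ2→wind] = [944784, 1049760]
r6 m[φ2→rain] = [1049760, 944784]
r6 m[φ3→cld] = [9, 7]
r6 m[φ3→sun] = [3499200, 6298560]
r6 m[φ4→ice] = [6, 8]
r6 m[φ4→wet] = [1049760, 157464]
r6 m[φ5→slip] = [1049760, 787320]
r6 m[φ5→cld] = [24, 6]
r6 m[φ6→cld] = [9, 9]
r6 m[φ7→slip] = [6, 3]
r6 m[ice→φ0] = [944784, 699840]
r6 m[ice→φ1] = [324, 648]
r6 m[ice→φ2] = [629856, 699840]
r6 m[ice→φ4] = [944784, 787320]
r6 m[slip→φ5] = [6, 3]
r6 m[slip→φ7] = [1049760, 787320]
r6 m[wet→φ4] = [1, 1]
r6 m[wind→φ2] = [1, 1]
r6 m[snow→φ0] = [1, 1]
r6 m[cld→φ1] = [1944, 378]
r6 m[cld→φ3] = [699840, 279936]
r6 m[cld→φ5] = [262440, 326592]
r6 m[cld→φ6] = [699840, 217728]
r6 m[rain→φ2] = [1, 1]
r6 m[sun→φ3] = [1, 1]
r7 m[φ0→ice] = [6, 9]
r7 m[φ0→snow] = [4723920, 6298560]
r7 m[φ1→ice] = [17496, 9720]
r7 m[φ1→cld] = [3240, 5184]
r7 m[φ2→ice] = [9, 9]
r7 m[φ2→wind] = [5668704, 6298560]
r7 m[φ2→rain] = [6298560, 5668704]
r7 m[φ3→cld] = [9, 7]
r7 m[φ3→sun] = [3499200, 6298560]
r7 m[φ4→ice] = [6, 8]
r7 m[φ4→wet] = [6298560, 944784]
r7 m[φ5→slip] = [1049760, 787320]
r7 m[φ5→cld] = [24, 6]
r7 m[φ6→cld] = [9, 9]
r7 m[φ7→slip] = [6, 3]
r7 m[ice→φ0] = [944784, 699840]
r7 m[ice→φ1] = [324, 648]
r7 m[ice→φ2] = [629856, 699840]
r7 m[ice→φ4] = [944784, 787320]
r7 m[slip→φ5] = [6, 3]
r7 m[slip→φ7] = [1049760, 787320]
r7 m[wet→φ4] = [1, 1]
r7 m[wind→φ2] = [1, 1]
r7 m[snow→φ0] = [1, 1]
r7 m[cld→φ1] = [1944, 378]
r7 m[cld→φ3] = [699840, 279936]
r7 m[cld→φ5] = [262440, 326592]
r7 m[cld→φ6] = [699840, 217728]
r7 m[rain→φ2] = [1, 1]
r7 m[sun→φ3] = [1, 1]
r8 m[φ0→ice] = [6, 9]
r8 m[φ0→snow] = [4723920, 6298560]
r8 m[φ1→ice] = [17496, 9720]
r8 m[φ1→cld] = [3240, 5184]
r8 m[φ2→ice] = [9, 9]
r8 m[φ2→wind] = [5668704, 6298560]
r8 m[φ2→rain] = [6298560, 5668704]
r8 m[φ3→cld] = [9, 7]
r8 m[φ3→sun] = [3499200, 6298560]
r8 m[φ4→ice] = [6, 8]
r8 m[φ4→wet] = [6298560, 944784]
r8 m[φ5→slip] = [1049760, 787320]
r8 m[φ5→cld] = [24, 6]
r8 m[φ6→cld] = [9, 9]
r8 m[φ7→slip] = [6, 3]
r8 m[ice→φ0] = [944784, 699840]
r8 m[ice→φ1] = [324, 648]
r8 m[ice→φ2] = [629856, 699840]
r8 m[ice→φ4] = [944784, 787320]
r8 m[slip→φ5] = [6, 3]
r8 m[slip→φ7] = [1049760, 787320]
r8 m[wet→φ4] = [1, 1]
r8 m[wind→φ2] = [1, 1]
r8 m[snow→φ0] = [1, 1]
r8 m[cld→φ1] = [1944, 378]
r8 m[cld→φ3] = [699840, 279936]
r8 m[cld→φ5] = [262440, 326592]
r8 m[cld→φ6] = [699840, 217728]
r8 m[rain→φ2] = [1, 1]
r8 m[sun→φ3] = [1, 1]
fixed point reached at round 8
b[sun] = ⊗ incoming = [3499200, 6298560]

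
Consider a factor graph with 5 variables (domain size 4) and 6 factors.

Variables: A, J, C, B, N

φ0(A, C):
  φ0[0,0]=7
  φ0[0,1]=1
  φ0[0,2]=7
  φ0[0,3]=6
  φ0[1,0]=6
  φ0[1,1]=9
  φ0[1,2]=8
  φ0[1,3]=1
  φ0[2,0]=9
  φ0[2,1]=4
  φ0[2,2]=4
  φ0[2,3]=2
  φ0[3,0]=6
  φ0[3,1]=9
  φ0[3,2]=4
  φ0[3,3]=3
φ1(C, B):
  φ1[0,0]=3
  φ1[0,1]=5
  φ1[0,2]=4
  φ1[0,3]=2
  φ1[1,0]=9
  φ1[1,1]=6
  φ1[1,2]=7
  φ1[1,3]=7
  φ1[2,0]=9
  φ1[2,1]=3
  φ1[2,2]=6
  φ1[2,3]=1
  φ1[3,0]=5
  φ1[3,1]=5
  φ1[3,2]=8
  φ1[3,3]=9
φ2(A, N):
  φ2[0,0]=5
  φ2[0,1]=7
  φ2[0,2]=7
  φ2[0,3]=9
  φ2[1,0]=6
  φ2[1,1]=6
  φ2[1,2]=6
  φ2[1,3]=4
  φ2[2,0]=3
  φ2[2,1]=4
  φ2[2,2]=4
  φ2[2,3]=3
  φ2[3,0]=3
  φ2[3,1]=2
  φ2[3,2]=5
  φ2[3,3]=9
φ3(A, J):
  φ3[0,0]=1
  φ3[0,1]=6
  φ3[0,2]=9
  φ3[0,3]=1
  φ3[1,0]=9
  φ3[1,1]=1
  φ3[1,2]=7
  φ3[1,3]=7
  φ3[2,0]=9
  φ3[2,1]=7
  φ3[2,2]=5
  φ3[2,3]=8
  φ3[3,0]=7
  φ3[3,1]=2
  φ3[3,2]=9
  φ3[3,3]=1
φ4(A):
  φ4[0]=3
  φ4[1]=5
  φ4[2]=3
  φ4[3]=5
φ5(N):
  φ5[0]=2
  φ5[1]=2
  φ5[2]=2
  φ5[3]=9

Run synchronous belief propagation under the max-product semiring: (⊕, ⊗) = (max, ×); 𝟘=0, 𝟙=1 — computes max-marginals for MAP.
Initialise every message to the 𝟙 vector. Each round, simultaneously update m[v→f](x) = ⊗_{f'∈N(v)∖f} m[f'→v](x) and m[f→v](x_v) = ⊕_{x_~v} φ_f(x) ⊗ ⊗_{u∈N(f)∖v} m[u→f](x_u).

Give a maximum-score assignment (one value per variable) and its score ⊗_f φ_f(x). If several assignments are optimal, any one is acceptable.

assignment: (A=3, J=2, C=1, B=0, N=3); score = 295245

init: all messages = 𝟙 over 4 values
r1 m[φ0→A] = [7, 9, 9, 9]
r1 m[φ0→C] = [9, 9, 8, 6]
r1 m[φ1→C] = [5, 9, 9, 9]
r1 m[φ1→B] = [9, 6, 8, 9]
r1 m[φ2→A] = [9, 6, 4, 9]
r1 m[φ2→N] = [6, 7, 7, 9]
r1 m[φ3→A] = [9, 9, 9, 9]
r1 m[φ3→J] = [9, 7, 9, 8]
r1 m[φ4→A] = [3, 5, 3, 5]
r1 m[φ5→N] = [2, 2, 2, 9]
r1 m[A→φ0] = [1, 1, 1, 1]
r1 m[A→φ2] = [1, 1, 1, 1]
r1 m[A→φ3] = [1, 1, 1, 1]
r1 m[A→φ4] = [1, 1, 1, 1]
r1 m[J→φ3] = [1, 1, 1, 1]
r1 m[C→φ0] = [1, 1, 1, 1]
r1 m[C→φ1] = [1, 1, 1, 1]
r1 m[B→φ1] = [1, 1, 1, 1]
r1 m[N→φ2] = [1, 1, 1, 1]
r1 m[N→φ5] = [1, 1, 1, 1]
r2 m[φ0→A] = [7, 9, 9, 9]
r2 m[φ0→C] = [9, 9, 8, 6]
r2 m[φ1→C] = [5, 9, 9, 9]
r2 m[φ1→B] = [9, 6, 8, 9]
r2 m[φ2→A] = [9, 6, 4, 9]
r2 m[φ2→N] = [6, 7, 7, 9]
r2 m[φ3→A] = [9, 9, 9, 9]
r2 m[φ3→J] = [9, 7, 9, 8]
r2 m[φ4→A] = [3, 5, 3, 5]
r2 m[φ5→N] = [2, 2, 2, 9]
r2 m[A→φ0] = [243, 270, 108, 405]
r2 m[A→φ2] = [189, 405, 243, 405]
r2 m[A→φ3] = [189, 270, 108, 405]
r2 m[A→φ4] = [567, 486, 324, 729]
r2 m[J→φ3] = [1, 1, 1, 1]
r2 m[C→φ0] = [5, 9, 9, 9]
r2 m[C→φ1] = [9, 9, 8, 6]
r2 m[B→φ1] = [1, 1, 1, 1]
r2 m[N→φ2] = [2, 2, 2, 9]
r2 m[N→φ5] = [6, 7, 7, 9]
r3 m[φ0→A] = [63, 81, 45, 81]
r3 m[φ0→C] = [2430, 3645, 2160, 1458]
r3 m[φ1→C] = [5, 9, 9, 9]
r3 m[φ1→B] = [81, 54, 63, 63]
r3 m[φ2→A] = [81, 36, 27, 81]
r3 m[φ2→N] = [2430, 2430, 2430, 3645]
r3 m[φ3→A] = [9, 9, 9, 9]
r3 m[φ3→J] = [2835, 1134, 3645, 1890]
r3 m[φ4→A] = [3, 5, 3, 5]
r3 m[φ5→N] = [2, 2, 2, 9]
r3 m[A→φ0] = [243, 270, 108, 405]
r3 m[A→φ2] = [189, 405, 243, 405]
r3 m[A→φ3] = [189, 270, 108, 405]
r3 m[A→φ4] = [567, 486, 324, 729]
r3 m[J→φ3] = [1, 1, 1, 1]
r3 m[C→φ0] = [5, 9, 9, 9]
r3 m[C→φ1] = [9, 9, 8, 6]
r3 m[B→φ1] = [1, 1, 1, 1]
r3 m[N→φ2] = [2, 2, 2, 9]
r3 m[N→φ5] = [6, 7, 7, 9]
r4 m[φ0→A] = [63, 81, 45, 81]
r4 m[φ0→C] = [2430, 3645, 2160, 1458]
r4 m[φ1→C] = [5, 9, 9, 9]
r4 m[φ1→B] = [81, 54, 63, 63]
r4 m[φ2→A] = [81, 36, 27, 81]
r4 m[φ2→N] = [2430, 2430, 2430, 3645]
r4 m[φ3→A] = [9, 9, 9, 9]
r4 m[φ3→J] = [2835, 1134, 3645, 1890]
r4 m[φ4→A] = [3, 5, 3, 5]
r4 m[φ5→N] = [2, 2, 2, 9]
r4 m[A→φ0] = [2187, 1620, 729, 3645]
r4 m[A→φ2] = [1701, 3645, 1215, 3645]
r4 m[A→φ3] = [15309, 14580, 3645, 32805]
r4 m[A→φ4] = [45927, 26244, 10935, 59049]
r4 m[J→φ3] = [1, 1, 1, 1]
r4 m[C→φ0] = [5, 9, 9, 9]
r4 m[C→φ1] = [2430, 3645, 2160, 1458]
r4 m[B→φ1] = [1, 1, 1, 1]
r4 m[N→φ2] = [2, 2, 2, 9]
r4 m[N→φ5] = [2430, 2430, 2430, 3645]
r5 m[φ0→A] = [63, 81, 45, 81]
r5 m[φ0→C] = [21870, 32805, 15309, 13122]
r5 m[φ1→C] = [5, 9, 9, 9]
r5 m[φ1→B] = [32805, 21870, 25515, 25515]
r5 m[φ2→A] = [81, 36, 27, 81]
r5 m[φ2→N] = [21870, 21870, 21870, 32805]
r5 m[φ3→A] = [9, 9, 9, 9]
r5 m[φ3→J] = [229635, 91854, 295245, 102060]
r5 m[φ4→A] = [3, 5, 3, 5]
r5 m[φ5→N] = [2, 2, 2, 9]
r5 m[A→φ0] = [2187, 1620, 729, 3645]
r5 m[A→φ2] = [1701, 3645, 1215, 3645]
r5 m[A→φ3] = [15309, 14580, 3645, 32805]
r5 m[A→φ4] = [45927, 26244, 10935, 59049]
r5 m[J→φ3] = [1, 1, 1, 1]
r5 m[C→φ0] = [5, 9, 9, 9]
r5 m[C→φ1] = [2430, 3645, 2160, 1458]
r5 m[B→φ1] = [1, 1, 1, 1]
r5 m[N→φ2] = [2, 2, 2, 9]
r5 m[N→φ5] = [2430, 2430, 2430, 3645]
r6 m[φ0→A] = [63, 81, 45, 81]
r6 m[φ0→C] = [21870, 32805, 15309, 13122]
r6 m[φ1→C] = [5, 9, 9, 9]
r6 m[φ1→B] = [32805, 21870, 25515, 25515]
r6 m[φ2→A] = [81, 36, 27, 81]
r6 m[φ2→N] = [21870, 21870, 21870, 32805]
r6 m[φ3→A] = [9, 9, 9, 9]
r6 m[φ3→J] = [229635, 91854, 295245, 102060]
r6 m[φ4→A] = [3, 5, 3, 5]
r6 m[φ5→N] = [2, 2, 2, 9]
r6 m[A→φ0] = [2187, 1620, 729, 3645]
r6 m[A→φ2] = [1701, 3645, 1215, 3645]
r6 m[A→φ3] = [15309, 14580, 3645, 32805]
r6 m[A→φ4] = [45927, 26244, 10935, 59049]
r6 m[J→φ3] = [1, 1, 1, 1]
r6 m[C→φ0] = [5, 9, 9, 9]
r6 m[C→φ1] = [21870, 32805, 15309, 13122]
r6 m[B→φ1] = [1, 1, 1, 1]
r6 m[N→φ2] = [2, 2, 2, 9]
r6 m[N→φ5] = [21870, 21870, 21870, 32805]
r7 m[φ0→A] = [63, 81, 45, 81]
r7 m[φ0→C] = [21870, 32805, 15309, 13122]
r7 m[φ1→C] = [5, 9, 9, 9]
r7 m[φ1→B] = [295245, 196830, 229635, 229635]
r7 m[φ2→A] = [81, 36, 27, 81]
r7 m[φ2→N] = [21870, 21870, 21870, 32805]
r7 m[φ3→A] = [9, 9, 9, 9]
r7 m[φ3→J] = [229635, 91854, 295245, 102060]
r7 m[φ4→A] = [3, 5, 3, 5]
r7 m[φ5→N] = [2, 2, 2, 9]
r7 m[A→φ0] = [2187, 1620, 729, 3645]
r7 m[A→φ2] = [1701, 3645, 1215, 3645]
r7 m[A→φ3] = [15309, 14580, 3645, 32805]
r7 m[A→φ4] = [45927, 26244, 10935, 59049]
r7 m[J→φ3] = [1, 1, 1, 1]
r7 m[C→φ0] = [5, 9, 9, 9]
r7 m[C→φ1] = [21870, 32805, 15309, 13122]
r7 m[B→φ1] = [1, 1, 1, 1]
r7 m[N→φ2] = [2, 2, 2, 9]
r7 m[N→φ5] = [21870, 21870, 21870, 32805]
r8 m[φ0→A] = [63, 81, 45, 81]
r8 m[φ0→C] = [21870, 32805, 15309, 13122]
r8 m[φ1→C] = [5, 9, 9, 9]
r8 m[φ1→B] = [295245, 196830, 229635, 229635]
r8 m[φ2→A] = [81, 36, 27, 81]
r8 m[φ2→N] = [21870, 21870, 21870, 32805]
r8 m[φ3→A] = [9, 9, 9, 9]
r8 m[φ3→J] = [229635, 91854, 295245, 102060]
r8 m[φ4→A] = [3, 5, 3, 5]
r8 m[φ5→N] = [2, 2, 2, 9]
r8 m[A→φ0] = [2187, 1620, 729, 3645]
r8 m[A→φ2] = [1701, 3645, 1215, 3645]
r8 m[A→φ3] = [15309, 14580, 3645, 32805]
r8 m[A→φ4] = [45927, 26244, 10935, 59049]
r8 m[J→φ3] = [1, 1, 1, 1]
r8 m[C→φ0] = [5, 9, 9, 9]
r8 m[C→φ1] = [21870, 32805, 15309, 13122]
r8 m[B→φ1] = [1, 1, 1, 1]
r8 m[N→φ2] = [2, 2, 2, 9]
r8 m[N→φ5] = [21870, 21870, 21870, 32805]
fixed point reached at round 8
traceback from A: (A=3, J=2, C=1, B=0, N=3), score=295245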